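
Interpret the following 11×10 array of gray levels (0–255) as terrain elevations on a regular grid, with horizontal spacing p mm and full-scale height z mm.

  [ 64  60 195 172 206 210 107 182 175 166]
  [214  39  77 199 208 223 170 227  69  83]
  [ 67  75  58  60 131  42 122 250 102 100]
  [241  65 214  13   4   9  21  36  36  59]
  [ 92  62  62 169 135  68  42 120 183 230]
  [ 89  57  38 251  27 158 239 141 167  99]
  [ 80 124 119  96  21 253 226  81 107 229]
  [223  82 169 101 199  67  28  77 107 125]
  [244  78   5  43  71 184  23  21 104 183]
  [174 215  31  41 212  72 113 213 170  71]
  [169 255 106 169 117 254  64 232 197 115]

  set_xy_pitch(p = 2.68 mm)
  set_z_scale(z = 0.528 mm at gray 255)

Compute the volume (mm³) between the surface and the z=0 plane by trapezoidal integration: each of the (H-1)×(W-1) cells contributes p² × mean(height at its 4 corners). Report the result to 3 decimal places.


height_mm = gray/255 × 0.528; cell vol = 2.68² × mean(4 corners)
unit = 2.68² × 0.528 / (4×255) = 0.00371795 mm³ per gray-sum
row 0: Σ corner-gray over 9 cells = 5565  → 20.6904
row 1: Σ corner-gray over 9 cells = 4568  → 16.9836
row 2: Σ corner-gray over 9 cells = 2943  → 10.9419
row 3: Σ corner-gray over 9 cells = 3100  → 11.5256
row 4: Σ corner-gray over 9 cells = 4348  → 16.1656
row 5: Σ corner-gray over 9 cells = 4707  → 17.5004
row 6: Σ corner-gray over 9 cells = 4371  → 16.2512
row 7: Σ corner-gray over 9 cells = 3493  → 12.9868
row 8: Σ corner-gray over 9 cells = 3864  → 14.3662
row 9: Σ corner-gray over 9 cells = 5451  → 20.2665
Σ rows: total corner-gray = 42410  → 157.6782 mm³

157.678


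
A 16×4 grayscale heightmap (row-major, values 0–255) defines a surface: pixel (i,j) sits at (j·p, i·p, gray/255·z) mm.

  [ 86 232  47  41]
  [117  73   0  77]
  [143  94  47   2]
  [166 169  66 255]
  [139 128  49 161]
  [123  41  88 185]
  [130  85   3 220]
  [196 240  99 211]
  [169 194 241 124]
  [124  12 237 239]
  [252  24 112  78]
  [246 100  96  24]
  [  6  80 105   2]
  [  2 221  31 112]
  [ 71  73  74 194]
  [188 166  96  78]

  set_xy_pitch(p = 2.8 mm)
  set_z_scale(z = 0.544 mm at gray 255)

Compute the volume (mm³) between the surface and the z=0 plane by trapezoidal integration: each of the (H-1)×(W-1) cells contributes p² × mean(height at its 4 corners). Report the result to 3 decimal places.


84.208

height_mm = gray/255 × 0.544; cell vol = 2.8² × mean(4 corners)
unit = 2.8² × 0.544 / (4×255) = 0.00418133 mm³ per gray-sum
row 0: Σ corner-gray over 3 cells = 1025  → 4.2859
row 1: Σ corner-gray over 3 cells = 767  → 3.2071
row 2: Σ corner-gray over 3 cells = 1318  → 5.5110
row 3: Σ corner-gray over 3 cells = 1545  → 6.4602
row 4: Σ corner-gray over 3 cells = 1220  → 5.1012
row 5: Σ corner-gray over 3 cells = 1092  → 4.5660
row 6: Σ corner-gray over 3 cells = 1611  → 6.7361
row 7: Σ corner-gray over 3 cells = 2248  → 9.3996
row 8: Σ corner-gray over 3 cells = 2024  → 8.4630
row 9: Σ corner-gray over 3 cells = 1463  → 6.1173
row 10: Σ corner-gray over 3 cells = 1264  → 5.2852
row 11: Σ corner-gray over 3 cells = 1040  → 4.3486
row 12: Σ corner-gray over 3 cells = 996  → 4.1646
row 13: Σ corner-gray over 3 cells = 1177  → 4.9214
row 14: Σ corner-gray over 3 cells = 1349  → 5.6406
Σ rows: total corner-gray = 20139  → 84.2079 mm³


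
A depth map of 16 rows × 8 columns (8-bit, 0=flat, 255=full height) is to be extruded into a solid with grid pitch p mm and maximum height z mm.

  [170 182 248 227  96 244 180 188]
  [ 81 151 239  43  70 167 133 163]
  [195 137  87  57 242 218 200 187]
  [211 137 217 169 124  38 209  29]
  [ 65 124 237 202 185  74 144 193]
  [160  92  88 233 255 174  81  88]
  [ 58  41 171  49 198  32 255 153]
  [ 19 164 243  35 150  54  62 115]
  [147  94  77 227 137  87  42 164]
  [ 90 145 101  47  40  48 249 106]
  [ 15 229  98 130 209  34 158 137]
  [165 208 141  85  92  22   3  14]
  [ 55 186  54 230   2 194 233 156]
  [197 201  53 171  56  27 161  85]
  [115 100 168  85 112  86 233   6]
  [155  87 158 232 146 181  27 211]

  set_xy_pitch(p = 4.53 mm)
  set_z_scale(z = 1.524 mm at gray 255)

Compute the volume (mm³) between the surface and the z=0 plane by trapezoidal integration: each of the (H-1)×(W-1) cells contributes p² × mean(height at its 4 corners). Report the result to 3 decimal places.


1693.142

height_mm = gray/255 × 1.524; cell vol = 4.53² × mean(4 corners)
unit = 4.53² × 1.524 / (4×255) = 0.0306606 mm³ per gray-sum
row 0: Σ corner-gray over 7 cells = 4562  → 139.8738
row 1: Σ corner-gray over 7 cells = 4114  → 126.1379
row 2: Σ corner-gray over 7 cells = 4292  → 131.5955
row 3: Σ corner-gray over 7 cells = 4218  → 129.3266
row 4: Σ corner-gray over 7 cells = 4284  → 131.3502
row 5: Σ corner-gray over 7 cells = 3797  → 116.4184
row 6: Σ corner-gray over 7 cells = 3253  → 99.7391
row 7: Σ corner-gray over 7 cells = 3189  → 97.7768
row 8: Σ corner-gray over 7 cells = 3095  → 94.8947
row 9: Σ corner-gray over 7 cells = 3324  → 101.9160
row 10: Σ corner-gray over 7 cells = 3149  → 96.5504
row 11: Σ corner-gray over 7 cells = 3290  → 100.8735
row 12: Σ corner-gray over 7 cells = 3629  → 111.2675
row 13: Σ corner-gray over 7 cells = 3309  → 101.4561
row 14: Σ corner-gray over 7 cells = 3717  → 113.9656
Σ rows: total corner-gray = 55222  → 1693.1418 mm³


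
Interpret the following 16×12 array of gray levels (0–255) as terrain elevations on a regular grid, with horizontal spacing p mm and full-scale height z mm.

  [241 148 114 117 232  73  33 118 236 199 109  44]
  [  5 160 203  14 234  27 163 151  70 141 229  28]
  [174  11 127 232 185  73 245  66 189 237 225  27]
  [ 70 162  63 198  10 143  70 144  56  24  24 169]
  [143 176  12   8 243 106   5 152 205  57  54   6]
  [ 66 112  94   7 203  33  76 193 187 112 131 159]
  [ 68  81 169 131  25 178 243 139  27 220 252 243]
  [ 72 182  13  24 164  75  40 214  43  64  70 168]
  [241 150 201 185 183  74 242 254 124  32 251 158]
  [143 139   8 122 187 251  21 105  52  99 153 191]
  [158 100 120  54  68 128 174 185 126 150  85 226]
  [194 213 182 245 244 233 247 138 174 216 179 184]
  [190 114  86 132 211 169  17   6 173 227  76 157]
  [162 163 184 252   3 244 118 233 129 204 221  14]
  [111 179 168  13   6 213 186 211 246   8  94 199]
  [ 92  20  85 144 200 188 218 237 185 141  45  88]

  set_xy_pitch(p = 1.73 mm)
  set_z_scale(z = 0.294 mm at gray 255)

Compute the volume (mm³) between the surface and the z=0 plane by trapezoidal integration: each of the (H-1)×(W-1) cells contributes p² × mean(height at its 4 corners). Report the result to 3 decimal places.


height_mm = gray/255 × 0.294; cell vol = 1.73² × mean(4 corners)
unit = 1.73² × 0.294 / (4×255) = 0.000862659 mm³ per gray-sum
row 0: Σ corner-gray over 11 cells = 5860  → 5.0552
row 1: Σ corner-gray over 11 cells = 6198  → 5.3468
row 2: Σ corner-gray over 11 cells = 5408  → 4.6653
row 3: Σ corner-gray over 11 cells = 4212  → 3.6335
row 4: Σ corner-gray over 11 cells = 4706  → 4.0597
row 5: Σ corner-gray over 11 cells = 5762  → 4.9706
row 6: Σ corner-gray over 11 cells = 5259  → 4.5367
row 7: Σ corner-gray over 11 cells = 5809  → 5.0112
row 8: Σ corner-gray over 11 cells = 6399  → 5.5202
row 9: Σ corner-gray over 11 cells = 5372  → 4.6342
row 10: Σ corner-gray over 11 cells = 7284  → 6.2836
row 11: Σ corner-gray over 11 cells = 7289  → 6.2879
row 12: Σ corner-gray over 11 cells = 6447  → 5.5616
row 13: Σ corner-gray over 11 cells = 6636  → 5.7246
row 14: Σ corner-gray over 11 cells = 6064  → 5.2312
Σ rows: total corner-gray = 88705  → 76.5222 mm³

76.522


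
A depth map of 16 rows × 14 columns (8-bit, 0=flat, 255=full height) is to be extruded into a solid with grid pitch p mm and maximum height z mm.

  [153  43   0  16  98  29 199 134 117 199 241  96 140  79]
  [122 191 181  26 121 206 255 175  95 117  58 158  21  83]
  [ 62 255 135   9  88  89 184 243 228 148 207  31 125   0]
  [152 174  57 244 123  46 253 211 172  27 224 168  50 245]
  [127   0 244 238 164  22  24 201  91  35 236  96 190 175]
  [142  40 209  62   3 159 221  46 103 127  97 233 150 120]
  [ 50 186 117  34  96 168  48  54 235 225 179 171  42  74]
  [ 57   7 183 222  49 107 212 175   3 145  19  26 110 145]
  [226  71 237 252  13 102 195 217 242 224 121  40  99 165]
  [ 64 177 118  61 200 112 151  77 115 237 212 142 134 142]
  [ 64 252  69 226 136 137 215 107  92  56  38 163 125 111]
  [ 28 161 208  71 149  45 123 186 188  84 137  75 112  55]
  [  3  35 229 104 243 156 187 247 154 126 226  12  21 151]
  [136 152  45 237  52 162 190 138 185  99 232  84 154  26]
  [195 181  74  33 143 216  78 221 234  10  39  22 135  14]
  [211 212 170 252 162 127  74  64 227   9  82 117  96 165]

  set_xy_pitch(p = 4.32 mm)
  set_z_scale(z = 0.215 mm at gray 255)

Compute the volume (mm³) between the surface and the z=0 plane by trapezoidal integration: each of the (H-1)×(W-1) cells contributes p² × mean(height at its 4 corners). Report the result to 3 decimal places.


height_mm = gray/255 × 0.215; cell vol = 4.32² × mean(4 corners)
unit = 4.32² × 0.215 / (4×255) = 0.00393374 mm³ per gray-sum
row 0: Σ corner-gray over 13 cells = 6269  → 24.6606
row 1: Σ corner-gray over 13 cells = 6959  → 27.3749
row 2: Σ corner-gray over 13 cells = 7441  → 29.2710
row 3: Σ corner-gray over 13 cells = 7279  → 28.6337
row 4: Σ corner-gray over 13 cells = 6546  → 25.7503
row 5: Σ corner-gray over 13 cells = 6396  → 25.1602
row 6: Σ corner-gray over 13 cells = 5952  → 23.4136
row 7: Σ corner-gray over 13 cells = 6735  → 26.4937
row 8: Σ corner-gray over 13 cells = 7695  → 30.2701
row 9: Σ corner-gray over 13 cells = 7085  → 27.8706
row 10: Σ corner-gray over 13 cells = 6568  → 25.8368
row 11: Σ corner-gray over 13 cells = 6795  → 26.7298
row 12: Σ corner-gray over 13 cells = 7256  → 28.5432
row 13: Σ corner-gray over 13 cells = 6603  → 25.9745
row 14: Σ corner-gray over 13 cells = 6541  → 25.7306
Σ rows: total corner-gray = 102120  → 401.7136 mm³

401.714


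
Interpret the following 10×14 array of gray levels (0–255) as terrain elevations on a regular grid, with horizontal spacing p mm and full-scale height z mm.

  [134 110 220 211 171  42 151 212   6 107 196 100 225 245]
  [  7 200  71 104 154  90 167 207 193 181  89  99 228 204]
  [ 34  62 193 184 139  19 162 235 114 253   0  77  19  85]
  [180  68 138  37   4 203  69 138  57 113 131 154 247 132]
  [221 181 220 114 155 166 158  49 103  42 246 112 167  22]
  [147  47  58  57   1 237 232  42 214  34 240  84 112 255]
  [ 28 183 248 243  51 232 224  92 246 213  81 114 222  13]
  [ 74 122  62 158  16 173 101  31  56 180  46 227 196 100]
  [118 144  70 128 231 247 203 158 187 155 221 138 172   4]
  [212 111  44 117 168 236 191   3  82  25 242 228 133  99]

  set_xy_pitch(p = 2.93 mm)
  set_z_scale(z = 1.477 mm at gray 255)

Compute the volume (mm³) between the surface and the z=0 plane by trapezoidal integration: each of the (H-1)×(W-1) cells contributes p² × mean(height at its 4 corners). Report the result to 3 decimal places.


790.181

height_mm = gray/255 × 1.477; cell vol = 2.93² × mean(4 corners)
unit = 2.93² × 1.477 / (4×255) = 0.0124313 mm³ per gray-sum
row 0: Σ corner-gray over 13 cells = 7658  → 95.1987
row 1: Σ corner-gray over 13 cells = 6810  → 84.6570
row 2: Σ corner-gray over 13 cells = 6063  → 75.3708
row 3: Σ corner-gray over 13 cells = 6699  → 83.2771
row 4: Σ corner-gray over 13 cells = 6787  → 84.3710
row 5: Σ corner-gray over 13 cells = 7457  → 92.7000
row 6: Σ corner-gray over 13 cells = 7249  → 90.1143
row 7: Σ corner-gray over 13 cells = 7140  → 88.7593
row 8: Σ corner-gray over 13 cells = 7701  → 95.7332
Σ rows: total corner-gray = 63564  → 790.1814 mm³


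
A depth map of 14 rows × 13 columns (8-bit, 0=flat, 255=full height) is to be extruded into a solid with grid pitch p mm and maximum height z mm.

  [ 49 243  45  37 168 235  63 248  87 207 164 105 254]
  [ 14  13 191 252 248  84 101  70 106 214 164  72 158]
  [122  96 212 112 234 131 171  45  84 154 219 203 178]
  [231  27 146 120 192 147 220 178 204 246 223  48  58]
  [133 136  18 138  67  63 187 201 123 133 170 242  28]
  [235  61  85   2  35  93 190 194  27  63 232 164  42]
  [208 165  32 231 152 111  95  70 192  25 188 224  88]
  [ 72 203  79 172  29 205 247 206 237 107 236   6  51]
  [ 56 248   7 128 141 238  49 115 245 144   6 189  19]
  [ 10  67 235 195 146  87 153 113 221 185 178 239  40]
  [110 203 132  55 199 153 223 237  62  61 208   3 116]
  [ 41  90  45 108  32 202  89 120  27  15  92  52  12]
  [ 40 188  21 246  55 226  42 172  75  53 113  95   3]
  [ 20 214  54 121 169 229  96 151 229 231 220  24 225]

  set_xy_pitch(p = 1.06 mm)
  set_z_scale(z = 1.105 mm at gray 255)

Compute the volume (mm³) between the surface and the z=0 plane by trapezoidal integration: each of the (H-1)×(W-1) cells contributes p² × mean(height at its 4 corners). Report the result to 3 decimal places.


height_mm = gray/255 × 1.105; cell vol = 1.06² × mean(4 corners)
unit = 1.06² × 1.105 / (4×255) = 0.00121723 mm³ per gray-sum
row 0: Σ corner-gray over 12 cells = 6709  → 8.1664
row 1: Σ corner-gray over 12 cells = 6824  → 8.3064
row 2: Σ corner-gray over 12 cells = 7413  → 9.0234
row 3: Σ corner-gray over 12 cells = 6908  → 8.4086
row 4: Σ corner-gray over 12 cells = 5686  → 6.9212
row 5: Σ corner-gray over 12 cells = 5835  → 7.1026
row 6: Σ corner-gray over 12 cells = 6843  → 8.3295
row 7: Σ corner-gray over 12 cells = 6672  → 8.1214
row 8: Σ corner-gray over 12 cells = 6783  → 8.2565
row 9: Σ corner-gray over 12 cells = 6986  → 8.5036
row 10: Σ corner-gray over 12 cells = 5095  → 6.2018
row 11: Σ corner-gray over 12 cells = 4412  → 5.3704
row 12: Σ corner-gray over 12 cells = 6336  → 7.7124
Σ rows: total corner-gray = 82502  → 100.4242 mm³

100.424


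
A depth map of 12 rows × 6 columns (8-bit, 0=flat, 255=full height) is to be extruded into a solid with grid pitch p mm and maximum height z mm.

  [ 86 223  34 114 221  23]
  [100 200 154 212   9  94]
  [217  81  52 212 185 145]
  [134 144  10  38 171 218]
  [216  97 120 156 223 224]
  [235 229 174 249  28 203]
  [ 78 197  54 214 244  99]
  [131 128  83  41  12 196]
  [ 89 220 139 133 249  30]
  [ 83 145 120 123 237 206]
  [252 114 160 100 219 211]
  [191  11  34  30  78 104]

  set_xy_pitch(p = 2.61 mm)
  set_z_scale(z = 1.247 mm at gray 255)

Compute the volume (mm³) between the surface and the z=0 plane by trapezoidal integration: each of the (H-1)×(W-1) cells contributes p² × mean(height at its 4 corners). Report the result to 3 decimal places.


height_mm = gray/255 × 1.247; cell vol = 2.61² × mean(4 corners)
unit = 2.61² × 1.247 / (4×255) = 0.00832813 mm³ per gray-sum
row 0: Σ corner-gray over 5 cells = 2637  → 21.9613
row 1: Σ corner-gray over 5 cells = 2766  → 23.0356
row 2: Σ corner-gray over 5 cells = 2500  → 20.8203
row 3: Σ corner-gray over 5 cells = 2710  → 22.5692
row 4: Σ corner-gray over 5 cells = 3430  → 28.5655
row 5: Σ corner-gray over 5 cells = 3393  → 28.2573
row 6: Σ corner-gray over 5 cells = 2450  → 20.4039
row 7: Σ corner-gray over 5 cells = 2456  → 20.4539
row 8: Σ corner-gray over 5 cells = 3140  → 26.1503
row 9: Σ corner-gray over 5 cells = 3188  → 26.5501
row 10: Σ corner-gray over 5 cells = 2250  → 18.7383
Σ rows: total corner-gray = 30920  → 257.5057 mm³

257.506


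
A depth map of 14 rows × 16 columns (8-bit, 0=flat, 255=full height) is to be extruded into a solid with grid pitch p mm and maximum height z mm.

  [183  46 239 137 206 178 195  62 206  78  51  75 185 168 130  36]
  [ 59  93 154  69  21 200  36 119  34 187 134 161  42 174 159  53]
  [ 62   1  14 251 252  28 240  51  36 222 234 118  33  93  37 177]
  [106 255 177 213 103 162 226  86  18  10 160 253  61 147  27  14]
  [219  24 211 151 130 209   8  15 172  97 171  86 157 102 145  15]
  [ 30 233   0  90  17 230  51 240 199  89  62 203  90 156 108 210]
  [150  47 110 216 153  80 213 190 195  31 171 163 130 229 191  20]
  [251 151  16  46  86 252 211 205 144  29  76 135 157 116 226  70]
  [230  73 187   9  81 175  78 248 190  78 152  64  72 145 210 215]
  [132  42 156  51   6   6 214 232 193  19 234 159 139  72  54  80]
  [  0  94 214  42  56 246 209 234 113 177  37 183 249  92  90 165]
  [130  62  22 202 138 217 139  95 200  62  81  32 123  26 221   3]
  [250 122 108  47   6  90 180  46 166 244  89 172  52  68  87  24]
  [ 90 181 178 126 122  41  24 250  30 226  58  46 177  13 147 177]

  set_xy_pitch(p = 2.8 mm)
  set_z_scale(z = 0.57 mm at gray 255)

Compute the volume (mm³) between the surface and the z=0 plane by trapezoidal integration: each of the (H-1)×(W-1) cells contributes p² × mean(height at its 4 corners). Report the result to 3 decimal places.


424.440

height_mm = gray/255 × 0.57; cell vol = 2.8² × mean(4 corners)
unit = 2.8² × 0.57 / (4×255) = 0.00438118 mm³ per gray-sum
row 0: Σ corner-gray over 15 cells = 7409  → 32.4601
row 1: Σ corner-gray over 15 cells = 6737  → 29.5160
row 2: Σ corner-gray over 15 cells = 7375  → 32.3112
row 3: Σ corner-gray over 15 cells = 7506  → 32.8851
row 4: Σ corner-gray over 15 cells = 7366  → 32.2717
row 5: Σ corner-gray over 15 cells = 8184  → 35.8555
row 6: Σ corner-gray over 15 cells = 8429  → 36.9289
row 7: Σ corner-gray over 15 cells = 7990  → 35.0056
row 8: Σ corner-gray over 15 cells = 7335  → 32.1359
row 9: Σ corner-gray over 15 cells = 7603  → 33.3101
row 10: Σ corner-gray over 15 cells = 7610  → 33.3408
row 11: Σ corner-gray over 15 cells = 6601  → 28.9201
row 12: Σ corner-gray over 15 cells = 6733  → 29.4985
Σ rows: total corner-gray = 96878  → 424.4396 mm³


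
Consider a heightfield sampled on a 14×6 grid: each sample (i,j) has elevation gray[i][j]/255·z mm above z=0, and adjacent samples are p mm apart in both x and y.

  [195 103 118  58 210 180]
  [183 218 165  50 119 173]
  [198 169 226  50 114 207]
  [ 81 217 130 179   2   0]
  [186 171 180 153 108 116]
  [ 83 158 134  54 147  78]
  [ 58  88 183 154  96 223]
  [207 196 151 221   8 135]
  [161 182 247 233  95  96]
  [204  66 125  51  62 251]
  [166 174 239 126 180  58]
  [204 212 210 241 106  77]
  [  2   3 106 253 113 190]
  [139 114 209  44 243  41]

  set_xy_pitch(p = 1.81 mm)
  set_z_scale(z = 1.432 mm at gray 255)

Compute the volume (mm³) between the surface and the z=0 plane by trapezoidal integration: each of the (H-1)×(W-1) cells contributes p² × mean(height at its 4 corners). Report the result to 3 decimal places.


height_mm = gray/255 × 1.432; cell vol = 1.81² × mean(4 corners)
unit = 1.81² × 1.432 / (4×255) = 0.00459939 mm³ per gray-sum
row 0: Σ corner-gray over 5 cells = 2813  → 12.9381
row 1: Σ corner-gray over 5 cells = 2983  → 13.7200
row 2: Σ corner-gray over 5 cells = 2660  → 12.2344
row 3: Σ corner-gray over 5 cells = 2663  → 12.2482
row 4: Σ corner-gray over 5 cells = 2673  → 12.2942
row 5: Σ corner-gray over 5 cells = 2470  → 11.3605
row 6: Σ corner-gray over 5 cells = 2817  → 12.9565
row 7: Σ corner-gray over 5 cells = 3265  → 15.0170
row 8: Σ corner-gray over 5 cells = 2834  → 13.0347
row 9: Σ corner-gray over 5 cells = 2725  → 12.5333
row 10: Σ corner-gray over 5 cells = 3481  → 16.0105
row 11: Σ corner-gray over 5 cells = 2961  → 13.6188
row 12: Σ corner-gray over 5 cells = 2542  → 11.6916
Σ rows: total corner-gray = 36887  → 169.6576 mm³

169.658


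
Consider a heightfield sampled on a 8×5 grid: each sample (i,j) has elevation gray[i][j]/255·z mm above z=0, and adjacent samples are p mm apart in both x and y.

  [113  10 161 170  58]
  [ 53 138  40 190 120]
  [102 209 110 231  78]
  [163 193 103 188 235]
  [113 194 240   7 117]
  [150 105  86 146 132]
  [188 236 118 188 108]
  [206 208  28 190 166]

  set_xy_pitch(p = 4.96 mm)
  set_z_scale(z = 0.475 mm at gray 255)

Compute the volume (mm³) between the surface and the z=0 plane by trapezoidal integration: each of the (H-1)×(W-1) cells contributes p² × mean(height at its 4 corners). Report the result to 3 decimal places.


height_mm = gray/255 × 0.475; cell vol = 4.96² × mean(4 corners)
unit = 4.96² × 0.475 / (4×255) = 0.0114566 mm³ per gray-sum
row 0: Σ corner-gray over 4 cells = 1762  → 20.1866
row 1: Σ corner-gray over 4 cells = 2189  → 25.0786
row 2: Σ corner-gray over 4 cells = 2646  → 30.3142
row 3: Σ corner-gray over 4 cells = 2478  → 28.3895
row 4: Σ corner-gray over 4 cells = 2068  → 23.6923
row 5: Σ corner-gray over 4 cells = 2336  → 26.7627
row 6: Σ corner-gray over 4 cells = 2604  → 29.8331
Σ rows: total corner-gray = 16083  → 184.2569 mm³

184.257


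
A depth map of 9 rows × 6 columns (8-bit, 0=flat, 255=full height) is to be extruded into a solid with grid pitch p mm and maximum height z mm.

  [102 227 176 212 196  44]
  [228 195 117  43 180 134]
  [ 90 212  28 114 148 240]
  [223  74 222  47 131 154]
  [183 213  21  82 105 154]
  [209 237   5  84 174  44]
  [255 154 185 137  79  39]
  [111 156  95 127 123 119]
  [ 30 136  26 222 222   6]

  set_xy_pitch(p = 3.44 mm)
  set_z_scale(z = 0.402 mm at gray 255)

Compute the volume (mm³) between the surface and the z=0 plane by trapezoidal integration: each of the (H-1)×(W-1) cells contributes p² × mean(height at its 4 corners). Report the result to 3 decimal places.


height_mm = gray/255 × 0.402; cell vol = 3.44² × mean(4 corners)
unit = 3.44² × 0.402 / (4×255) = 0.00466383 mm³ per gray-sum
row 0: Σ corner-gray over 5 cells = 3200  → 14.9243
row 1: Σ corner-gray over 5 cells = 2766  → 12.9002
row 2: Σ corner-gray over 5 cells = 2659  → 12.4011
row 3: Σ corner-gray over 5 cells = 2504  → 11.6782
row 4: Σ corner-gray over 5 cells = 2432  → 11.3424
row 5: Σ corner-gray over 5 cells = 2657  → 12.3918
row 6: Σ corner-gray over 5 cells = 2636  → 12.2939
row 7: Σ corner-gray over 5 cells = 2480  → 11.5663
Σ rows: total corner-gray = 21334  → 99.4982 mm³

99.498


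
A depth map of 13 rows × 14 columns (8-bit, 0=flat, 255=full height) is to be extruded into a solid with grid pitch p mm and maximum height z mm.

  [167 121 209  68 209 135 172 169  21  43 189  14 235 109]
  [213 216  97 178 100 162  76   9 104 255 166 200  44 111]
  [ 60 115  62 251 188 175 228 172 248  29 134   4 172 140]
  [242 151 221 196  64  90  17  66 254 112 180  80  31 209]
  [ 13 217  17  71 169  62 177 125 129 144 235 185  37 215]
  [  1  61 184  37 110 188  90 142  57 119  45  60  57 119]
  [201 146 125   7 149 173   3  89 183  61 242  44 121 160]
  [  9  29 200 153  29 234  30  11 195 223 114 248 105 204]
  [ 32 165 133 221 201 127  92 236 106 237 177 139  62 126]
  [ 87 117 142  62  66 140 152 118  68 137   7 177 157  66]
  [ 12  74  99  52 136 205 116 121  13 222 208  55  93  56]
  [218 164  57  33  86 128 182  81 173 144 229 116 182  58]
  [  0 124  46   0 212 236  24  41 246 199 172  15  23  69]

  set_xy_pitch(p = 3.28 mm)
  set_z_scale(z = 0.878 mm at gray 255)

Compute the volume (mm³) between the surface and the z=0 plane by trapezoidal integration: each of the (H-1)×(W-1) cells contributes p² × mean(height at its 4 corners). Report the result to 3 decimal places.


height_mm = gray/255 × 0.878; cell vol = 3.28² × mean(4 corners)
unit = 3.28² × 0.878 / (4×255) = 0.00926066 mm³ per gray-sum
row 0: Σ corner-gray over 13 cells = 6984  → 64.6765
row 1: Σ corner-gray over 13 cells = 7294  → 67.5473
row 2: Σ corner-gray over 13 cells = 7131  → 66.0378
row 3: Σ corner-gray over 13 cells = 6739  → 62.4076
row 4: Σ corner-gray over 13 cells = 5784  → 53.5637
row 5: Σ corner-gray over 13 cells = 5467  → 50.6280
row 6: Σ corner-gray over 13 cells = 6402  → 59.2868
row 7: Σ corner-gray over 13 cells = 7305  → 67.6491
row 8: Σ corner-gray over 13 cells = 6789  → 62.8706
row 9: Σ corner-gray over 13 cells = 5695  → 52.7395
row 10: Σ corner-gray over 13 cells = 6282  → 58.1755
row 11: Σ corner-gray over 13 cells = 6171  → 57.1475
Σ rows: total corner-gray = 78043  → 722.7298 mm³

722.730


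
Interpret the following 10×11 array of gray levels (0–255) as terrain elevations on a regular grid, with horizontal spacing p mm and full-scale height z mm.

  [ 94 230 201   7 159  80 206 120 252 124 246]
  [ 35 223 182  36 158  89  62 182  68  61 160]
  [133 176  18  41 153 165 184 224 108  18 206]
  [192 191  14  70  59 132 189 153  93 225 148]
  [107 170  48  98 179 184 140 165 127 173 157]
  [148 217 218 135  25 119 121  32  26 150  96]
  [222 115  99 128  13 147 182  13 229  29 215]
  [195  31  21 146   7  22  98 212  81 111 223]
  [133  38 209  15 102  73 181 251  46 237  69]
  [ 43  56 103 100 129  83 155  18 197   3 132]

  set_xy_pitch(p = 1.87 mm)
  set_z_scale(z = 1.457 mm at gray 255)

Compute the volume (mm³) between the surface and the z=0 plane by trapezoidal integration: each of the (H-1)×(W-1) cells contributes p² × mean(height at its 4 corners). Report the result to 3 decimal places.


217.721

height_mm = gray/255 × 1.457; cell vol = 1.87² × mean(4 corners)
unit = 1.87² × 1.457 / (4×255) = 0.00499508 mm³ per gray-sum
row 0: Σ corner-gray over 10 cells = 5415  → 27.0484
row 1: Σ corner-gray over 10 cells = 4830  → 24.1262
row 2: Σ corner-gray over 10 cells = 5105  → 25.4999
row 3: Σ corner-gray over 10 cells = 5424  → 27.0933
row 4: Σ corner-gray over 10 cells = 5162  → 25.7846
row 5: Σ corner-gray over 10 cells = 4677  → 23.3620
row 6: Σ corner-gray over 10 cells = 4223  → 21.0942
row 7: Σ corner-gray over 10 cells = 4382  → 21.8884
row 8: Σ corner-gray over 10 cells = 4369  → 21.8235
Σ rows: total corner-gray = 43587  → 217.7206 mm³


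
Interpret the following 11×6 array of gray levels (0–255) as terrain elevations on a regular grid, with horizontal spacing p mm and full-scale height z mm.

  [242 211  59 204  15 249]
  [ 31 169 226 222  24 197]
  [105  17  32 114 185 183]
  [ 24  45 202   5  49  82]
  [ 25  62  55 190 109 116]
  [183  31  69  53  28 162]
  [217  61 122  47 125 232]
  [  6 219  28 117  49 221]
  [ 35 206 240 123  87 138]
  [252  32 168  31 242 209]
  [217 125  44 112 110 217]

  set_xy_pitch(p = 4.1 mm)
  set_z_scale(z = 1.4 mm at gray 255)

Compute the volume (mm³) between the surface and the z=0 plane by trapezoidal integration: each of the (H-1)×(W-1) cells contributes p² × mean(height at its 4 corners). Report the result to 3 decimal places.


522.755

height_mm = gray/255 × 1.4; cell vol = 4.1² × mean(4 corners)
unit = 4.1² × 1.4 / (4×255) = 0.0230725 mm³ per gray-sum
row 0: Σ corner-gray over 5 cells = 2979  → 68.7331
row 1: Σ corner-gray over 5 cells = 2494  → 57.5429
row 2: Σ corner-gray over 5 cells = 1692  → 39.0388
row 3: Σ corner-gray over 5 cells = 1681  → 38.7850
row 4: Σ corner-gray over 5 cells = 1680  → 38.7619
row 5: Σ corner-gray over 5 cells = 1866  → 43.0534
row 6: Σ corner-gray over 5 cells = 2212  → 51.0365
row 7: Σ corner-gray over 5 cells = 2538  → 58.5581
row 8: Σ corner-gray over 5 cells = 2892  → 66.7258
row 9: Σ corner-gray over 5 cells = 2623  → 60.5193
Σ rows: total corner-gray = 22657  → 522.7547 mm³


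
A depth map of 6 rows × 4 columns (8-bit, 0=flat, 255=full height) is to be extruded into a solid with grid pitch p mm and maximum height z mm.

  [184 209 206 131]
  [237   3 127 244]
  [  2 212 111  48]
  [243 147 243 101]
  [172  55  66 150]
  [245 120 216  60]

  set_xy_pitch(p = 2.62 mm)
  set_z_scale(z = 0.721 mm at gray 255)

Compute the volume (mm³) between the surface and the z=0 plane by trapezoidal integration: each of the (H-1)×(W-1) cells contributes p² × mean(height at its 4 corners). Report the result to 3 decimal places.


height_mm = gray/255 × 0.721; cell vol = 2.62² × mean(4 corners)
unit = 2.62² × 0.721 / (4×255) = 0.00485219 mm³ per gray-sum
row 0: Σ corner-gray over 3 cells = 1886  → 9.1512
row 1: Σ corner-gray over 3 cells = 1437  → 6.9726
row 2: Σ corner-gray over 3 cells = 1820  → 8.8310
row 3: Σ corner-gray over 3 cells = 1688  → 8.1905
row 4: Σ corner-gray over 3 cells = 1541  → 7.4772
Σ rows: total corner-gray = 8372  → 40.6225 mm³

40.623


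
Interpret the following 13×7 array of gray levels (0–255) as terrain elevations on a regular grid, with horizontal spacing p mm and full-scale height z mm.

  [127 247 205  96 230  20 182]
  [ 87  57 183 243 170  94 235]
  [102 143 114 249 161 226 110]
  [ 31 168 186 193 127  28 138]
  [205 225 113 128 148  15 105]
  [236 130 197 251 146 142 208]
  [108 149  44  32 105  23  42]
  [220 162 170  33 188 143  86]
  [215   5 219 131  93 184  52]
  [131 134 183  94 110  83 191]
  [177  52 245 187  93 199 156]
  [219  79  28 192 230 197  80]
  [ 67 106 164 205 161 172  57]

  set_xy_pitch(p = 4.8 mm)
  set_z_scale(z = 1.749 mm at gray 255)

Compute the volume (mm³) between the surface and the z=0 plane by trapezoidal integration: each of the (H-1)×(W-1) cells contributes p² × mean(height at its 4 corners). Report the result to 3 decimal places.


1596.431

height_mm = gray/255 × 1.749; cell vol = 4.8² × mean(4 corners)
unit = 4.8² × 1.749 / (4×255) = 0.0395068 mm³ per gray-sum
row 0: Σ corner-gray over 6 cells = 3721  → 147.0049
row 1: Σ corner-gray over 6 cells = 3814  → 150.6790
row 2: Σ corner-gray over 6 cells = 3571  → 141.0789
row 3: Σ corner-gray over 6 cells = 3141  → 124.0909
row 4: Σ corner-gray over 6 cells = 3744  → 147.9135
row 5: Σ corner-gray over 6 cells = 3032  → 119.7847
row 6: Σ corner-gray over 6 cells = 2554  → 100.9004
row 7: Σ corner-gray over 6 cells = 3229  → 127.5675
row 8: Σ corner-gray over 6 cells = 3061  → 120.9304
row 9: Σ corner-gray over 6 cells = 3415  → 134.9158
row 10: Σ corner-gray over 6 cells = 3636  → 143.6468
row 11: Σ corner-gray over 6 cells = 3491  → 137.9183
Σ rows: total corner-gray = 40409  → 1596.4312 mm³


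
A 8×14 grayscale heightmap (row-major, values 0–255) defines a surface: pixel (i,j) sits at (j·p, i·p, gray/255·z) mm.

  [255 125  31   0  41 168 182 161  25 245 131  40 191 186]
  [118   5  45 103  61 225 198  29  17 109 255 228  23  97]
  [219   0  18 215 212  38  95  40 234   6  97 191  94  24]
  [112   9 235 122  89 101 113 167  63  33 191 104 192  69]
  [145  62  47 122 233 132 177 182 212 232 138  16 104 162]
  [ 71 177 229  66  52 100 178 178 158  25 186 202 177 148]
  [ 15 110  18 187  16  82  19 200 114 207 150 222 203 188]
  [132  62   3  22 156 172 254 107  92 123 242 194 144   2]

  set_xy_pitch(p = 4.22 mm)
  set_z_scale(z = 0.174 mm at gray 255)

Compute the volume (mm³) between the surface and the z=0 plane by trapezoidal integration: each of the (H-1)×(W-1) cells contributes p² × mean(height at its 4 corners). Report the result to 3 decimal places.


height_mm = gray/255 × 0.174; cell vol = 4.22² × mean(4 corners)
unit = 4.22² × 0.174 / (4×255) = 0.0030379 mm³ per gray-sum
row 0: Σ corner-gray over 13 cells = 5932  → 18.0208
row 1: Σ corner-gray over 13 cells = 5534  → 16.8118
row 2: Σ corner-gray over 13 cells = 5742  → 17.4436
row 3: Σ corner-gray over 13 cells = 6640  → 20.1717
row 4: Σ corner-gray over 13 cells = 7296  → 22.1645
row 5: Σ corner-gray over 13 cells = 6934  → 21.0648
row 6: Σ corner-gray over 13 cells = 6535  → 19.8527
Σ rows: total corner-gray = 44613  → 135.5300 mm³

135.530


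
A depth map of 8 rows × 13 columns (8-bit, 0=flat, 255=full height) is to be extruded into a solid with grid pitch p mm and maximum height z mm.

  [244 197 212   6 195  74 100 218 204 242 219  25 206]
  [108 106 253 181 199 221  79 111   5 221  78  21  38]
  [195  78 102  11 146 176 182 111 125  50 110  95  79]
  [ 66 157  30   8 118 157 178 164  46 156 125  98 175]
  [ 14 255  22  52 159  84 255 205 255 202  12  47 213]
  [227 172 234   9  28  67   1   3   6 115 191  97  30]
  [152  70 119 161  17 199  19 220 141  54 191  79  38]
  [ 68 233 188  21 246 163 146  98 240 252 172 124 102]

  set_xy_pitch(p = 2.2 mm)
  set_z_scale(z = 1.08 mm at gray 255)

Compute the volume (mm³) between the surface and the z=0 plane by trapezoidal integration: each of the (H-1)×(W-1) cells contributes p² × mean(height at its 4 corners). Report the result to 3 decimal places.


height_mm = gray/255 × 1.08; cell vol = 2.2² × mean(4 corners)
unit = 2.2² × 1.08 / (4×255) = 0.00512471 mm³ per gray-sum
row 0: Σ corner-gray over 12 cells = 6930  → 35.5142
row 1: Σ corner-gray over 12 cells = 5742  → 29.4261
row 2: Σ corner-gray over 12 cells = 5361  → 27.4735
row 3: Σ corner-gray over 12 cells = 6038  → 30.9430
row 4: Σ corner-gray over 12 cells = 5426  → 27.8067
row 5: Σ corner-gray over 12 cells = 4833  → 24.7677
row 6: Σ corner-gray over 12 cells = 6666  → 34.1613
Σ rows: total corner-gray = 40996  → 210.0924 mm³

210.092


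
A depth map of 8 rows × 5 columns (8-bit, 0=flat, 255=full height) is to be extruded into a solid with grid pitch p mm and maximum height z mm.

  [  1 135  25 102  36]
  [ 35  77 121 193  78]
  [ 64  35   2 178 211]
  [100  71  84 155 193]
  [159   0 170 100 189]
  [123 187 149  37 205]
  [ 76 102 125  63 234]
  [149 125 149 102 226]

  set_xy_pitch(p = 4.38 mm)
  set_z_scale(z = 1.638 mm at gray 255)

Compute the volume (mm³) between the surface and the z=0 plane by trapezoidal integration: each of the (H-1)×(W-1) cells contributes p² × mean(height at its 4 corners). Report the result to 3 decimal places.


height_mm = gray/255 × 1.638; cell vol = 4.38² × mean(4 corners)
unit = 4.38² × 1.638 / (4×255) = 0.0308079 mm³ per gray-sum
row 0: Σ corner-gray over 4 cells = 1456  → 44.8563
row 1: Σ corner-gray over 4 cells = 1600  → 49.2926
row 2: Σ corner-gray over 4 cells = 1618  → 49.8472
row 3: Σ corner-gray over 4 cells = 1801  → 55.4850
row 4: Σ corner-gray over 4 cells = 1962  → 60.4451
row 5: Σ corner-gray over 4 cells = 1964  → 60.5067
row 6: Σ corner-gray over 4 cells = 2017  → 62.1395
Σ rows: total corner-gray = 12418  → 382.5724 mm³

382.572


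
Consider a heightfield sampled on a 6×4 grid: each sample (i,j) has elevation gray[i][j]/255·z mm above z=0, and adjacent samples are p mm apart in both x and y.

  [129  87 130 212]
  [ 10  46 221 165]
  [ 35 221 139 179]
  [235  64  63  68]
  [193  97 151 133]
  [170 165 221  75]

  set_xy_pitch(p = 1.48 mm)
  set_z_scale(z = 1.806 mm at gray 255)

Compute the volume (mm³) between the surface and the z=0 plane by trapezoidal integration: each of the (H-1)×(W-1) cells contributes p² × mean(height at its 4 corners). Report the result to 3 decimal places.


height_mm = gray/255 × 1.806; cell vol = 1.48² × mean(4 corners)
unit = 1.48² × 1.806 / (4×255) = 0.0038783 mm³ per gray-sum
row 0: Σ corner-gray over 3 cells = 1484  → 5.7554
row 1: Σ corner-gray over 3 cells = 1643  → 6.3720
row 2: Σ corner-gray over 3 cells = 1491  → 5.7825
row 3: Σ corner-gray over 3 cells = 1379  → 5.3482
row 4: Σ corner-gray over 3 cells = 1839  → 7.1322
Σ rows: total corner-gray = 7836  → 30.3903 mm³

30.390


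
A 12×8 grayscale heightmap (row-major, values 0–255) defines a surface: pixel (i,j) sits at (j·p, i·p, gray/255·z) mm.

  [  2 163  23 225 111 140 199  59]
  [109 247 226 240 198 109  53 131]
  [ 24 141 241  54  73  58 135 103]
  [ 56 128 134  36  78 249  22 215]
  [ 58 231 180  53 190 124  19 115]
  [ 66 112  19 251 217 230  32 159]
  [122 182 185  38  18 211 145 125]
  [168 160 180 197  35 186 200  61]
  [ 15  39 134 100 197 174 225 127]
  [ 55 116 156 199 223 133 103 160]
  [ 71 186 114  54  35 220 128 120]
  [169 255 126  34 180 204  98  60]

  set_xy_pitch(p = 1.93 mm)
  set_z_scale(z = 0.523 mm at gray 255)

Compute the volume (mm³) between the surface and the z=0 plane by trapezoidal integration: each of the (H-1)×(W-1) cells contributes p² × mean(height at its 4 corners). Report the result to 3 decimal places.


78.952

height_mm = gray/255 × 0.523; cell vol = 1.93² × mean(4 corners)
unit = 1.93² × 0.523 / (4×255) = 0.00190992 mm³ per gray-sum
row 0: Σ corner-gray over 7 cells = 4169  → 7.9625
row 1: Σ corner-gray over 7 cells = 3917  → 7.4812
row 2: Σ corner-gray over 7 cells = 3096  → 5.9131
row 3: Σ corner-gray over 7 cells = 3332  → 6.3639
row 4: Σ corner-gray over 7 cells = 3714  → 7.0935
row 5: Σ corner-gray over 7 cells = 3752  → 7.1660
row 6: Σ corner-gray over 7 cells = 3950  → 7.5442
row 7: Σ corner-gray over 7 cells = 4025  → 7.6874
row 8: Σ corner-gray over 7 cells = 3955  → 7.5538
row 9: Σ corner-gray over 7 cells = 3740  → 7.1431
row 10: Σ corner-gray over 7 cells = 3688  → 7.0438
Σ rows: total corner-gray = 41338  → 78.9524 mm³


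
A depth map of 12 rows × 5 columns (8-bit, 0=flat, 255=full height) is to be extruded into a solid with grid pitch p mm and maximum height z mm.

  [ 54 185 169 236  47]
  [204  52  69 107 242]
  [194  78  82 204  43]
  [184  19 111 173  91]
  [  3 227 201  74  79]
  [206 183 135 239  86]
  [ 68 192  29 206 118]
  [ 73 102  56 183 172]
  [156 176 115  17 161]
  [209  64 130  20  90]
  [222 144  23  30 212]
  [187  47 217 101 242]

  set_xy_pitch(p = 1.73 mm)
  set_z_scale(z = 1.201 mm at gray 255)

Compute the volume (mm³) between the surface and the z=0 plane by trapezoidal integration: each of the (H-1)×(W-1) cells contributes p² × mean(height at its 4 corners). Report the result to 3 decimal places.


height_mm = gray/255 × 1.201; cell vol = 1.73² × mean(4 corners)
unit = 1.73² × 1.201 / (4×255) = 0.00352399 mm³ per gray-sum
row 0: Σ corner-gray over 4 cells = 2183  → 7.6929
row 1: Σ corner-gray over 4 cells = 1867  → 6.5793
row 2: Σ corner-gray over 4 cells = 1846  → 6.5053
row 3: Σ corner-gray over 4 cells = 1967  → 6.9317
row 4: Σ corner-gray over 4 cells = 2492  → 8.7818
row 5: Σ corner-gray over 4 cells = 2446  → 8.6197
row 6: Σ corner-gray over 4 cells = 1967  → 6.9317
row 7: Σ corner-gray over 4 cells = 1860  → 6.5546
row 8: Σ corner-gray over 4 cells = 1660  → 5.8498
row 9: Σ corner-gray over 4 cells = 1555  → 5.4798
row 10: Σ corner-gray over 4 cells = 1987  → 7.0022
Σ rows: total corner-gray = 21830  → 76.9288 mm³

76.929


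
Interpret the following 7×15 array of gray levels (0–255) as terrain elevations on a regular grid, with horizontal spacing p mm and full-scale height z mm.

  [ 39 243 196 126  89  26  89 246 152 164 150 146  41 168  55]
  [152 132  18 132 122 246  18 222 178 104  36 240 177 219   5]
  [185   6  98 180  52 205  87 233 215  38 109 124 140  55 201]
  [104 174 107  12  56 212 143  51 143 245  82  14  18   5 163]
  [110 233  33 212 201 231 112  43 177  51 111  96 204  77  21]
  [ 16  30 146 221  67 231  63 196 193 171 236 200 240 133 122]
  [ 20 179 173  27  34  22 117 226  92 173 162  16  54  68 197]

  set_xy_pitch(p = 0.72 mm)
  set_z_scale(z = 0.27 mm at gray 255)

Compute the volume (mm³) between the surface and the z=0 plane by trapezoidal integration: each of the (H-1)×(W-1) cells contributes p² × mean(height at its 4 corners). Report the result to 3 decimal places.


5.908

height_mm = gray/255 × 0.27; cell vol = 0.72² × mean(4 corners)
unit = 0.72² × 0.27 / (4×255) = 0.000137224 mm³ per gray-sum
row 0: Σ corner-gray over 14 cells = 7611  → 1.0444
row 1: Σ corner-gray over 14 cells = 7315  → 1.0038
row 2: Σ corner-gray over 14 cells = 6261  → 0.8592
row 3: Σ corner-gray over 14 cells = 6484  → 0.8898
row 4: Σ corner-gray over 14 cells = 8085  → 1.1095
row 5: Σ corner-gray over 14 cells = 7295  → 1.0010
Σ rows: total corner-gray = 43051  → 5.9076 mm³


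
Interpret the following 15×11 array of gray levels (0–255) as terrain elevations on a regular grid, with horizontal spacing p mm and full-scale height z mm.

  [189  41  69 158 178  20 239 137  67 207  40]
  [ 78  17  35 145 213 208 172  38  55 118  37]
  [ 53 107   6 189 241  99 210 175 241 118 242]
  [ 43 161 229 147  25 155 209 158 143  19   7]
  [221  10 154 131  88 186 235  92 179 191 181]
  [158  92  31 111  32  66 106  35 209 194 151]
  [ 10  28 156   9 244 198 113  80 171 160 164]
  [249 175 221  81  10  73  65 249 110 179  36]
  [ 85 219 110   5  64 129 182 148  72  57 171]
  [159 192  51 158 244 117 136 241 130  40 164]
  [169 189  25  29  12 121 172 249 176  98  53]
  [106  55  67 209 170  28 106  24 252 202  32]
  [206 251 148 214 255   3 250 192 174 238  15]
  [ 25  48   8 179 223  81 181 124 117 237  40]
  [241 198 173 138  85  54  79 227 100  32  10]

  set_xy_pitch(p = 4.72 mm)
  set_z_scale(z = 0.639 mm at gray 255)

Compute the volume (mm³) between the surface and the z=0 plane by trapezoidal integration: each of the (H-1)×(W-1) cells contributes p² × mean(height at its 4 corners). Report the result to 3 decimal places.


1013.121

height_mm = gray/255 × 0.639; cell vol = 4.72² × mean(4 corners)
unit = 4.72² × 0.639 / (4×255) = 0.0139568 mm³ per gray-sum
row 0: Σ corner-gray over 10 cells = 4578  → 63.8941
row 1: Σ corner-gray over 10 cells = 5184  → 72.3519
row 2: Σ corner-gray over 10 cells = 5609  → 78.2835
row 3: Σ corner-gray over 10 cells = 5476  → 76.4272
row 4: Σ corner-gray over 10 cells = 4995  → 69.7140
row 5: Σ corner-gray over 10 cells = 4553  → 63.5451
row 6: Σ corner-gray over 10 cells = 5103  → 71.2214
row 7: Σ corner-gray over 10 cells = 4839  → 67.5368
row 8: Σ corner-gray over 10 cells = 5169  → 72.1425
row 9: Σ corner-gray over 10 cells = 5305  → 74.0406
row 10: Σ corner-gray over 10 cells = 4728  → 65.9876
row 11: Σ corner-gray over 10 cells = 6035  → 84.2291
row 12: Σ corner-gray over 10 cells = 6132  → 85.5829
row 13: Σ corner-gray over 10 cells = 4884  → 68.1648
Σ rows: total corner-gray = 72590  → 1013.1214 mm³
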